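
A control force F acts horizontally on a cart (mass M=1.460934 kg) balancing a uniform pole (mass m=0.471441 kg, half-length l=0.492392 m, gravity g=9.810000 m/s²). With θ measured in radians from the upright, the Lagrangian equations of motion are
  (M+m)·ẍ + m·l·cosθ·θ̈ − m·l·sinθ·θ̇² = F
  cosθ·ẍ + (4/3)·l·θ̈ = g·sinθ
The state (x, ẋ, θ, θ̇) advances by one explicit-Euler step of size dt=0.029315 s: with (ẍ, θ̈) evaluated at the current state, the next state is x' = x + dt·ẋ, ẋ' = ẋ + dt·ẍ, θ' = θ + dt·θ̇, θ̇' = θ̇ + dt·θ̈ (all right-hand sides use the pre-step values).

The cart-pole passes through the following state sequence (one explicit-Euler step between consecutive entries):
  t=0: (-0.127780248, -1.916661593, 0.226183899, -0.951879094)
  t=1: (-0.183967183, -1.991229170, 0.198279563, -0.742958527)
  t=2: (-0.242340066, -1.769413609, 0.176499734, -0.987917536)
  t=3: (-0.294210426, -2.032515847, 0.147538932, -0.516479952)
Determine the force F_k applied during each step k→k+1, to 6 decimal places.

step 0→1:
  ẍ = (ẋ'−ẋ)/dt = (-1.991229170−-1.916661593)/0.029315 = -2.543666
  θ̈ = (θ̇'−θ̇)/dt = (-0.742958527−-0.951879094)/0.029315 = 7.126746
  sinθ=0.224260, cosθ=0.974529
  F = (M+m)·ẍ + m·l·cosθ·θ̈ − m·l·sinθ·θ̇² = -4.915317 + 1.612221 − 0.047169 = -3.350265
step 1→2:
  ẍ = (ẋ'−ẋ)/dt = (-1.769413609−-1.991229170)/0.029315 = 7.566623
  θ̈ = (θ̇'−θ̇)/dt = (-0.987917536−-0.742958527)/0.029315 = -8.356098
  sinθ=0.196983, cosθ=0.980407
  F = (M+m)·ẍ + m·l·cosθ·θ̈ − m·l·sinθ·θ̇² = 14.621554 + -1.901727 − 0.025240 = 12.694586
step 2→3:
  ẍ = (ẋ'−ẋ)/dt = (-2.032515847−-1.769413609)/0.029315 = -8.975004
  θ̈ = (θ̇'−θ̇)/dt = (-0.516479952−-0.987917536)/0.029315 = 16.081787
  sinθ=0.175585, cosθ=0.984464
  F = (M+m)·ẍ + m·l·cosθ·θ̈ − m·l·sinθ·θ̇² = -17.343073 + 3.675129 − 0.039780 = -13.707724

F_0 = -3.350265 N
F_1 = 12.694586 N
F_2 = -13.707724 N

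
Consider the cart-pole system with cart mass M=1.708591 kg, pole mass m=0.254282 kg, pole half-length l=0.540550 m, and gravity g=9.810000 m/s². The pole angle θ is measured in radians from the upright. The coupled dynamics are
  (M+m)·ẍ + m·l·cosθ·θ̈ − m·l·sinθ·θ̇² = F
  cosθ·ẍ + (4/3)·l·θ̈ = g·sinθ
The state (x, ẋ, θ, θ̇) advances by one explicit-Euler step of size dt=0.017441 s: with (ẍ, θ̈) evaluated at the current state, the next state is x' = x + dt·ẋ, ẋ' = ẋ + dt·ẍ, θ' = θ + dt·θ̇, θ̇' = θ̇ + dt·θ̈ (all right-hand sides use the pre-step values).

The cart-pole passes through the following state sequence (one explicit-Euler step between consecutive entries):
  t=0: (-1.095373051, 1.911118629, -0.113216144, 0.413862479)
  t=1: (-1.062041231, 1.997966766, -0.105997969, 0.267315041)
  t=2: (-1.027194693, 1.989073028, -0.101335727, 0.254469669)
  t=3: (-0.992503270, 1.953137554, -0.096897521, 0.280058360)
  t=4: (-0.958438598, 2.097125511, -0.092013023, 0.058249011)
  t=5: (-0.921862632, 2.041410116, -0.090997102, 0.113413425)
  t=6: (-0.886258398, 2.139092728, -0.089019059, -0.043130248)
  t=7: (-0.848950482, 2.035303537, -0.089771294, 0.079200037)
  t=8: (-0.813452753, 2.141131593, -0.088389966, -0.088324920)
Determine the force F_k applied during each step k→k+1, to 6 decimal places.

step 0→1:
  ẍ = (ẋ'−ẋ)/dt = (1.997966766−1.911118629)/0.017441 = 4.979539
  θ̈ = (θ̇'−θ̇)/dt = (0.267315041−0.413862479)/0.017441 = -8.402468
  sinθ=-0.112974, cosθ=0.993598
  F = (M+m)·ẍ + m·l·cosθ·θ̈ − m·l·sinθ·θ̇² = 9.774202 + -1.147543 − -0.002660 = 8.629319
step 1→2:
  ẍ = (ẋ'−ẋ)/dt = (1.989073028−1.997966766)/0.017441 = -0.509933
  θ̈ = (θ̇'−θ̇)/dt = (0.254469669−0.267315041)/0.017441 = -0.736504
  sinθ=-0.105800, cosθ=0.994387
  F = (M+m)·ẍ + m·l·cosθ·θ̈ − m·l·sinθ·θ̇² = -1.000933 + -0.100666 − -0.001039 = -1.100560
step 2→3:
  ẍ = (ẋ'−ẋ)/dt = (1.953137554−1.989073028)/0.017441 = -2.060402
  θ̈ = (θ̇'−θ̇)/dt = (0.280058360−0.254469669)/0.017441 = 1.467157
  sinθ=-0.101162, cosθ=0.994870
  F = (M+m)·ẍ + m·l·cosθ·θ̈ − m·l·sinθ·θ̇² = -4.044308 + 0.200629 − -0.000900 = -3.842778
step 3→4:
  ẍ = (ẋ'−ẋ)/dt = (2.097125511−1.953137554)/0.017441 = 8.255717
  θ̈ = (θ̇'−θ̇)/dt = (0.058249011−0.280058360)/0.017441 = -12.717697
  sinθ=-0.096746, cosθ=0.995309
  F = (M+m)·ẍ + m·l·cosθ·θ̈ − m·l·sinθ·θ̇² = 16.204924 + -1.739875 − -0.001043 = 14.466092
step 4→5:
  ẍ = (ẋ'−ẋ)/dt = (2.041410116−2.097125511)/0.017441 = -3.194507
  θ̈ = (θ̇'−θ̇)/dt = (0.113413425−0.058249011)/0.017441 = 3.162916
  sinθ=-0.091883, cosθ=0.995770
  F = (M+m)·ẍ + m·l·cosθ·θ̈ − m·l·sinθ·θ̇² = -6.270411 + 0.432910 − -0.000043 = -5.837458
step 5→6:
  ẍ = (ẋ'−ẋ)/dt = (2.139092728−2.041410116)/0.017441 = 5.600746
  θ̈ = (θ̇'−θ̇)/dt = (-0.043130248−0.113413425)/0.017441 = -8.975613
  sinθ=-0.090872, cosθ=0.995863
  F = (M+m)·ẍ + m·l·cosθ·θ̈ − m·l·sinθ·θ̇² = 10.993553 + -1.228613 − -0.000161 = 9.765101
step 6→7:
  ẍ = (ẋ'−ẋ)/dt = (2.035303537−2.139092728)/0.017441 = -5.950874
  θ̈ = (θ̇'−θ̇)/dt = (0.079200037−-0.043130248)/0.017441 = 7.013949
  sinθ=-0.088902, cosθ=0.996040
  F = (M+m)·ẍ + m·l·cosθ·θ̈ − m·l·sinθ·θ̇² = -11.680810 + 0.960265 − -0.000023 = -10.720522
step 7→8:
  ẍ = (ẋ'−ẋ)/dt = (2.141131593−2.035303537)/0.017441 = 6.067775
  θ̈ = (θ̇'−θ̇)/dt = (-0.088324920−0.079200037)/0.017441 = -9.605238
  sinθ=-0.089651, cosθ=0.995973
  F = (M+m)·ẍ + m·l·cosθ·θ̈ − m·l·sinθ·θ̇² = 11.910271 + -1.314944 − -0.000077 = 10.595404

F_0 = 8.629319 N
F_1 = -1.100560 N
F_2 = -3.842778 N
F_3 = 14.466092 N
F_4 = -5.837458 N
F_5 = 9.765101 N
F_6 = -10.720522 N
F_7 = 10.595404 N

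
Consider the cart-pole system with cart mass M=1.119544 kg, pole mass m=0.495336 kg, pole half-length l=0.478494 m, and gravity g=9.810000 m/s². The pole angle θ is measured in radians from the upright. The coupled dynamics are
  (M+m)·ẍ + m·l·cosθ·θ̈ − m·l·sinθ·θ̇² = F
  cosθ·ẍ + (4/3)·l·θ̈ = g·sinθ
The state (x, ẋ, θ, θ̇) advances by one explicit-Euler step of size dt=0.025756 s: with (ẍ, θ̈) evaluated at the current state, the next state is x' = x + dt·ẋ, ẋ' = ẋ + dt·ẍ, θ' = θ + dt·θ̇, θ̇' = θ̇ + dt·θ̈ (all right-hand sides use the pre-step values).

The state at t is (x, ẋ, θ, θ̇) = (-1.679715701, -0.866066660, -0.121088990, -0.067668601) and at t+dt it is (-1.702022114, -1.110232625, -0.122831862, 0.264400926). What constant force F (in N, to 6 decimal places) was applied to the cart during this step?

ẍ = (ẋ'−ẋ)/dt = (-1.110232625−-0.866066660)/0.025756 = -9.479964
θ̈ = (θ̇'−θ̇)/dt = (0.264400926−-0.067668601)/0.025756 = 12.892900
sinθ=-0.120793, cosθ=0.992678
F = (M+m)·ẍ + m·l·cosθ·θ̈ − m·l·sinθ·θ̇² = -15.309005 + 3.033439 − -0.000131 = -12.275435

F = -12.275435 N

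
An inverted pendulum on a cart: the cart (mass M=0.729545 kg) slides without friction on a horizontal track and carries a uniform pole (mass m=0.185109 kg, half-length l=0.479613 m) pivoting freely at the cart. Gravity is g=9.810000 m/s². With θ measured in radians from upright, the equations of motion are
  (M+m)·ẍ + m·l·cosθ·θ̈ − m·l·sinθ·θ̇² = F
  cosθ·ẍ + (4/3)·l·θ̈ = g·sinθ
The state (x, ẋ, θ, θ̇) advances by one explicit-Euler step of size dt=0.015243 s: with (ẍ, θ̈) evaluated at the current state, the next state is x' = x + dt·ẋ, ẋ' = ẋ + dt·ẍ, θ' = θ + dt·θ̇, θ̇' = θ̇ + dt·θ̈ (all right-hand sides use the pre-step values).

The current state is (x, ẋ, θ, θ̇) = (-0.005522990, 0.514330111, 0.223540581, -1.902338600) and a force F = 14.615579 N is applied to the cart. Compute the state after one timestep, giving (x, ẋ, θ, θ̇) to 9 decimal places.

sinθ=0.221683492, cosθ=0.975118675
temp = (F + m·l·θ̇²·sinθ)/(M+m) = (14.615579 + 0.071224183)/0.914654 = 16.057222931
θ̈ = (g·sinθ − cosθ·temp)/(l·(4/3 − m·cos²θ/(M+m))) = -24.640434275
ẍ = temp − m·l·θ̈·cosθ/(M+m) = 18.389431971
Euler: x'=-0.005522990+0.015243·0.514330111=0.002316944, ẋ'=0.514330111+0.015243·18.389431971=0.794640223
       θ'=0.223540581+0.015243·-1.902338600=0.194543234, θ̇'=-1.902338600+0.015243·-24.640434275=-2.277932740

(0.002316944, 0.794640223, 0.194543234, -2.277932740)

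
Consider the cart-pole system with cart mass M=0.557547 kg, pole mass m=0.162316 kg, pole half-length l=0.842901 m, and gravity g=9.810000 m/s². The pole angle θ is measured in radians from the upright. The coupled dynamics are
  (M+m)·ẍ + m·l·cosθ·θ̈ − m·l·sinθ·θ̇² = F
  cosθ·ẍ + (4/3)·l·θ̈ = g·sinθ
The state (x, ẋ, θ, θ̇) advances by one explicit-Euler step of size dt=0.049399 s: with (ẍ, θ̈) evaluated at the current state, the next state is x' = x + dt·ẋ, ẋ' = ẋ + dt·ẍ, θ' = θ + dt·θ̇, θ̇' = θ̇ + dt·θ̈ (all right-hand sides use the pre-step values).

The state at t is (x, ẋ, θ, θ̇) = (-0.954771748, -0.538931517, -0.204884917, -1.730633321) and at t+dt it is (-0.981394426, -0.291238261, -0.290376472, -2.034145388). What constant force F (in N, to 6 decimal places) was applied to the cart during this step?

F = 2.869831 N

ẍ = (ẋ'−ẋ)/dt = (-0.291238261−-0.538931517)/0.049399 = 5.014135
θ̈ = (θ̇'−θ̇)/dt = (-2.034145388−-1.730633321)/0.049399 = -6.144093
sinθ=-0.203454, cosθ=0.979084
F = (M+m)·ẍ + m·l·cosθ·θ̈ − m·l·sinθ·θ̇² = 3.609490 + -0.823030 − -0.083371 = 2.869831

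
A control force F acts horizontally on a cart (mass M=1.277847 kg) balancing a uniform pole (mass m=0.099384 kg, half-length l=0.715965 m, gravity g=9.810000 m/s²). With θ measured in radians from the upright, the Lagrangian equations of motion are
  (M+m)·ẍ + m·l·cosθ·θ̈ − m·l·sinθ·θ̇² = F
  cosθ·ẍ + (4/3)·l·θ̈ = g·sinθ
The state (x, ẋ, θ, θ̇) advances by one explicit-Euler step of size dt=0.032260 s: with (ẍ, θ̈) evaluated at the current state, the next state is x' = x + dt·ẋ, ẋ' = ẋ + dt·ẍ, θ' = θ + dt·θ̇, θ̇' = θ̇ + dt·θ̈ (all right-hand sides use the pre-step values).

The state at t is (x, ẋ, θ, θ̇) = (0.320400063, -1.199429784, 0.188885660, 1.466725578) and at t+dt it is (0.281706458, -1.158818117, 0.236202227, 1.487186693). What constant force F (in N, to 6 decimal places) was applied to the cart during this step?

ẍ = (ẋ'−ẋ)/dt = (-1.158818117−-1.199429784)/0.032260 = 1.258886
θ̈ = (θ̇'−θ̇)/dt = (1.487186693−1.466725578)/0.032260 = 0.634257
sinθ=0.187764, cosθ=0.982214
F = (M+m)·ẍ + m·l·cosθ·θ̈ − m·l·sinθ·θ̇² = 1.733777 + 0.044328 − 0.028742 = 1.749363

F = 1.749363 N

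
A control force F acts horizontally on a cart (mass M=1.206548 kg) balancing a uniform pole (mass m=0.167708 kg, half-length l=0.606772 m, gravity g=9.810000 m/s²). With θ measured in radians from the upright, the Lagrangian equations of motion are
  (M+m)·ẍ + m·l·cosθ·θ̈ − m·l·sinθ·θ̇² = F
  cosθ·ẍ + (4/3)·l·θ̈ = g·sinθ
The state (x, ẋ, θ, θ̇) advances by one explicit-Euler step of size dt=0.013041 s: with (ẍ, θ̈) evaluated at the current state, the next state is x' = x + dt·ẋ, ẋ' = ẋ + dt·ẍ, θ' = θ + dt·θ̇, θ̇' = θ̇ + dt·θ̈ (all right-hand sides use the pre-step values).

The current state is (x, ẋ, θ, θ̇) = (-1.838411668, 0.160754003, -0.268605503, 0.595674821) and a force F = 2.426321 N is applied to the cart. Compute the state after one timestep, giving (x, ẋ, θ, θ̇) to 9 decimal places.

(-1.836315275, 0.189094941, -0.260837308, 0.519934357)

sinθ=-0.265387202, cosθ=0.964141915
temp = (F + m·l·θ̇²·sinθ)/(M+m) = (2.426321 + -0.009582477)/1.374256 = 1.758579568
θ̈ = (g·sinθ − cosθ·temp)/(l·(4/3 − m·cos²θ/(M+m))) = -5.807872423
ẍ = temp − m·l·θ̈·cosθ/(M+m) = 2.173218142
Euler: x'=-1.838411668+0.013041·0.160754003=-1.836315275, ẋ'=0.160754003+0.013041·2.173218142=0.189094941
       θ'=-0.268605503+0.013041·0.595674821=-0.260837308, θ̇'=0.595674821+0.013041·-5.807872423=0.519934357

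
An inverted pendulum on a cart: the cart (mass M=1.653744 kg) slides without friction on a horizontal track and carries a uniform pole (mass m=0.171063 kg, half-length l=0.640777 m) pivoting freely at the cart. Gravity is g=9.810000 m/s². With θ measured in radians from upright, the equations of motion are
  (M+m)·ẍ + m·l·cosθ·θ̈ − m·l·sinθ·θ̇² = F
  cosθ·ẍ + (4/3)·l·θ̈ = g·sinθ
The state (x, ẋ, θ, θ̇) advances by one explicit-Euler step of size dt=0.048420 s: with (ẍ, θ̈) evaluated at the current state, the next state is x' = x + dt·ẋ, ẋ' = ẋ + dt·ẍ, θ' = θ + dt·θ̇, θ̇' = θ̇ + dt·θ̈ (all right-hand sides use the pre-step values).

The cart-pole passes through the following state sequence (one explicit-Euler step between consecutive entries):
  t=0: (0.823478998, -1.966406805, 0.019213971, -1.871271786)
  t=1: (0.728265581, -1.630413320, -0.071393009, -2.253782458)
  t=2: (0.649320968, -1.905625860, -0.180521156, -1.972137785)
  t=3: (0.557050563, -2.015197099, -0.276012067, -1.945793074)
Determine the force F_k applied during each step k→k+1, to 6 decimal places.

step 0→1:
  ẍ = (ẋ'−ẋ)/dt = (-1.630413320−-1.966406805)/0.048420 = 6.939147
  θ̈ = (θ̇'−θ̇)/dt = (-2.253782458−-1.871271786)/0.048420 = -7.899849
  sinθ=0.019213, cosθ=0.999815
  F = (M+m)·ẍ + m·l·cosθ·θ̈ − m·l·sinθ·θ̇² = 12.662604 + -0.865768 − 0.007374 = 11.789461
step 1→2:
  ẍ = (ẋ'−ẋ)/dt = (-1.905625860−-1.630413320)/0.048420 = -5.683861
  θ̈ = (θ̇'−θ̇)/dt = (-1.972137785−-2.253782458)/0.048420 = 5.816701
  sinθ=-0.071332, cosθ=0.997453
  F = (M+m)·ẍ + m·l·cosθ·θ̈ − m·l·sinθ·θ̇² = -10.371949 + 0.635963 − -0.039717 = -9.696269
step 2→3:
  ẍ = (ẋ'−ẋ)/dt = (-2.015197099−-1.905625860)/0.048420 = -2.262933
  θ̈ = (θ̇'−θ̇)/dt = (-1.945793074−-1.972137785)/0.048420 = 0.544087
  sinθ=-0.179542, cosθ=0.983750
  F = (M+m)·ẍ + m·l·cosθ·θ̈ − m·l·sinθ·θ̇² = -4.129417 + 0.058670 − -0.076543 = -3.994204

F_0 = 11.789461 N
F_1 = -9.696269 N
F_2 = -3.994204 N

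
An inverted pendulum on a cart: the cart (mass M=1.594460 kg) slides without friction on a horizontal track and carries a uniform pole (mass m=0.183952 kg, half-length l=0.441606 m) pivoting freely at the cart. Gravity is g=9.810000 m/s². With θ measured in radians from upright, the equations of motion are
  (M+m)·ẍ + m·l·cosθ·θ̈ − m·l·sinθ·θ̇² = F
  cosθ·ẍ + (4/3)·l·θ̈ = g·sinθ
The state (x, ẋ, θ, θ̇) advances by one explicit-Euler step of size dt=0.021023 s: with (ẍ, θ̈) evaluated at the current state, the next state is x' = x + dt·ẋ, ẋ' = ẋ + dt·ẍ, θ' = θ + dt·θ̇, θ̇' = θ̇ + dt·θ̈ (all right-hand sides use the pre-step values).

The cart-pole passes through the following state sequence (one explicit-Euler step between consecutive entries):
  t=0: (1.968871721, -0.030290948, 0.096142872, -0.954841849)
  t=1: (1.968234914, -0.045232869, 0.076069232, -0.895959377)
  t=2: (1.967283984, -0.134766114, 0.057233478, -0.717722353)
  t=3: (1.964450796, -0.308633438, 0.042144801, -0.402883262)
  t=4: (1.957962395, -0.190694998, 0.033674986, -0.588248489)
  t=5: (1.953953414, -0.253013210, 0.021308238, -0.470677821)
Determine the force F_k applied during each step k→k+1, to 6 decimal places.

F_0 = -1.044626 N
F_1 = -6.892170 N
F_2 = -13.495895 N
F_3 = 9.260658 N
F_4 = -4.818627 N

step 0→1:
  ẍ = (ẋ'−ẋ)/dt = (-0.045232869−-0.030290948)/0.021023 = -0.710742
  θ̈ = (θ̇'−θ̇)/dt = (-0.895959377−-0.954841849)/0.021023 = 2.800860
  sinθ=0.095995, cosθ=0.995382
  F = (M+m)·ẍ + m·l·cosθ·θ̈ − m·l·sinθ·θ̇² = -1.263991 + 0.226475 − 0.007110 = -1.044626
step 1→2:
  ẍ = (ẋ'−ẋ)/dt = (-0.134766114−-0.045232869)/0.021023 = -4.258823
  θ̈ = (θ̇'−θ̇)/dt = (-0.717722353−-0.895959377)/0.021023 = 8.478192
  sinθ=0.075996, cosθ=0.997108
  F = (M+m)·ẍ + m·l·cosθ·θ̈ − m·l·sinθ·θ̇² = -7.573943 + 0.686728 − 0.004956 = -6.892170
step 2→3:
  ẍ = (ẋ'−ẋ)/dt = (-0.308633438−-0.134766114)/0.021023 = -8.270338
  θ̈ = (θ̇'−θ̇)/dt = (-0.402883262−-0.717722353)/0.021023 = 14.975935
  sinθ=0.057202, cosθ=0.998363
  F = (M+m)·ẍ + m·l·cosθ·θ̈ − m·l·sinθ·θ̇² = -14.708069 + 1.214568 − 0.002394 = -13.495895
step 3→4:
  ẍ = (ẋ'−ẋ)/dt = (-0.190694998−-0.308633438)/0.021023 = 5.609972
  θ̈ = (θ̇'−θ̇)/dt = (-0.588248489−-0.402883262)/0.021023 = -8.817259
  sinθ=0.042132, cosθ=0.999112
  F = (M+m)·ẍ + m·l·cosθ·θ̈ − m·l·sinθ·θ̇² = 9.976841 + -0.715628 − 0.000556 = 9.260658
step 4→5:
  ẍ = (ẋ'−ẋ)/dt = (-0.253013210−-0.190694998)/0.021023 = -2.964287
  θ̈ = (θ̇'−θ̇)/dt = (-0.470677821−-0.588248489)/0.021023 = 5.592478
  sinθ=0.033669, cosθ=0.999433
  F = (M+m)·ẍ + m·l·cosθ·θ̈ − m·l·sinθ·θ̇² = -5.271724 + 0.454044 − 0.000946 = -4.818627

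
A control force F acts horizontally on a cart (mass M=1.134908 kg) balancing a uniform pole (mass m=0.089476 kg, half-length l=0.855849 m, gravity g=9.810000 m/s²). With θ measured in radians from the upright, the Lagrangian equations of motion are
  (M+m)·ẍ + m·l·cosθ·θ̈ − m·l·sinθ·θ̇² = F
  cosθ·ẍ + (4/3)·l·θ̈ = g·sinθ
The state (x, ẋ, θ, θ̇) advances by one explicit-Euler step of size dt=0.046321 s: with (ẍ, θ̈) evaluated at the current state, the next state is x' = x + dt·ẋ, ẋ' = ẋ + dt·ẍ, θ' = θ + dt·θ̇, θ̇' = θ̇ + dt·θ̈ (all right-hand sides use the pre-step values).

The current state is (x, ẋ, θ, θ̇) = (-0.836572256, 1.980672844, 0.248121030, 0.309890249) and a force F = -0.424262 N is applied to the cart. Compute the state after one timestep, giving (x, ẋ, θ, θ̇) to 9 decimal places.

sinθ=0.245582966, cosθ=0.969375576
temp = (F + m·l·θ̇²·sinθ)/(M+m) = (-0.424262 + 0.001806000)/1.224384 = -0.345035544
θ̈ = (g·sinθ − cosθ·temp)/(l·(4/3 − m·cos²θ/(M+m))) = 2.534866254
ẍ = temp − m·l·θ̈·cosθ/(M+m) = -0.498721147
Euler: x'=-0.836572256+0.046321·1.980672844=-0.744825509, ẋ'=1.980672844+0.046321·-0.498721147=1.957571582
       θ'=0.248121030+0.046321·0.309890249=0.262475456, θ̇'=0.309890249+0.046321·2.534866254=0.427307789

(-0.744825509, 1.957571582, 0.262475456, 0.427307789)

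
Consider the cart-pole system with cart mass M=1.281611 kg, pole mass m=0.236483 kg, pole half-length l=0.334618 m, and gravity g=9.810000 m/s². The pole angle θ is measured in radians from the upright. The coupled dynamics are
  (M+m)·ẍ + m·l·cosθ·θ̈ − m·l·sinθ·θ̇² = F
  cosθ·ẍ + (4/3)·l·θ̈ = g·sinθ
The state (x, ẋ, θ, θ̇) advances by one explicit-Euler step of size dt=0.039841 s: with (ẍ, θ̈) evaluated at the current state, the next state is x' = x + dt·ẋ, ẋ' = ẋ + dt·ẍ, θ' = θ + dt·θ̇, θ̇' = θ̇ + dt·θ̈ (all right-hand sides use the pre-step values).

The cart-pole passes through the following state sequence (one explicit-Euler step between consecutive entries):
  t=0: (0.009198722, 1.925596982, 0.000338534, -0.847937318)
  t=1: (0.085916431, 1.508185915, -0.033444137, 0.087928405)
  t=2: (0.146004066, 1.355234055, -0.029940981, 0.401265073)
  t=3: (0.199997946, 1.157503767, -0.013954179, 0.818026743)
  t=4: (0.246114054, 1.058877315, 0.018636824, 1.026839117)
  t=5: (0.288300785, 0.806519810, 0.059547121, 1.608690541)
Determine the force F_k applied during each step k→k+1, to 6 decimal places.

step 0→1:
  ẍ = (ẋ'−ẋ)/dt = (1.508185915−1.925596982)/0.039841 = -10.476922
  θ̈ = (θ̇'−θ̇)/dt = (0.087928405−-0.847937318)/0.039841 = 23.490016
  sinθ=0.000339, cosθ=1.000000
  F = (M+m)·ẍ + m·l·cosθ·θ̈ − m·l·sinθ·θ̇² = -15.904953 + 1.858799 − 0.000019 = -14.046173
step 1→2:
  ẍ = (ẋ'−ẋ)/dt = (1.355234055−1.508185915)/0.039841 = -3.839057
  θ̈ = (θ̇'−θ̇)/dt = (0.401265073−0.087928405)/0.039841 = 7.864679
  sinθ=-0.033438, cosθ=0.999441
  F = (M+m)·ẍ + m·l·cosθ·θ̈ − m·l·sinθ·θ̇² = -5.828049 + 0.621996 − -0.000020 = -5.206033
step 2→3:
  ẍ = (ẋ'−ẋ)/dt = (1.157503767−1.355234055)/0.039841 = -4.962985
  θ̈ = (θ̇'−θ̇)/dt = (0.818026743−0.401265073)/0.039841 = 10.460623
  sinθ=-0.029937, cosθ=0.999552
  F = (M+m)·ẍ + m·l·cosθ·θ̈ − m·l·sinθ·θ̇² = -7.534278 + 0.827393 − -0.000381 = -6.706503
step 3→4:
  ẍ = (ẋ'−ẋ)/dt = (1.058877315−1.157503767)/0.039841 = -2.475501
  θ̈ = (θ̇'−θ̇)/dt = (1.026839117−0.818026743)/0.039841 = 5.241143
  sinθ=-0.013954, cosθ=0.999903
  F = (M+m)·ẍ + m·l·cosθ·θ̈ − m·l·sinθ·θ̇² = -3.758044 + 0.414699 − -0.000739 = -3.342606
step 4→5:
  ẍ = (ẋ'−ẋ)/dt = (0.806519810−1.058877315)/0.039841 = -6.334116
  θ̈ = (θ̇'−θ̇)/dt = (1.608690541−1.026839117)/0.039841 = 14.604338
  sinθ=0.018636, cosθ=0.999826
  F = (M+m)·ẍ + m·l·cosθ·θ̈ − m·l·sinθ·θ̇² = -9.615783 + 1.155462 − 0.001555 = -8.461876

F_0 = -14.046173 N
F_1 = -5.206033 N
F_2 = -6.706503 N
F_3 = -3.342606 N
F_4 = -8.461876 N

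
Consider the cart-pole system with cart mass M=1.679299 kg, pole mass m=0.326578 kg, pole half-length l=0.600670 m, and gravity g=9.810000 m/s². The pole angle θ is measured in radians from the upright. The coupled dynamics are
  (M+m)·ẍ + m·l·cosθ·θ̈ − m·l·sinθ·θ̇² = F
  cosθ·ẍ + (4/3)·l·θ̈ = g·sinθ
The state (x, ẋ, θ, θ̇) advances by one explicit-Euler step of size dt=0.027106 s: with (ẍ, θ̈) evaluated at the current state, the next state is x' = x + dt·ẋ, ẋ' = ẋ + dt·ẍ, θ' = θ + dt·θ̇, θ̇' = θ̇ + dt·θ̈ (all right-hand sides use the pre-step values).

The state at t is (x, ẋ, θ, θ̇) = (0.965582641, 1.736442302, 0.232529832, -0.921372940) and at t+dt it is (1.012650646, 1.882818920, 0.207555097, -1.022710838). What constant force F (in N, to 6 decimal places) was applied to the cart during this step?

F = 10.080030 N

ẍ = (ẋ'−ẋ)/dt = (1.882818920−1.736442302)/0.027106 = 5.400156
θ̈ = (θ̇'−θ̇)/dt = (-1.022710838−-0.921372940)/0.027106 = -3.738578
sinθ=0.230440, cosθ=0.973087
F = (M+m)·ẍ + m·l·cosθ·θ̈ − m·l·sinθ·θ̇² = 10.832048 + -0.713643 − 0.038375 = 10.080030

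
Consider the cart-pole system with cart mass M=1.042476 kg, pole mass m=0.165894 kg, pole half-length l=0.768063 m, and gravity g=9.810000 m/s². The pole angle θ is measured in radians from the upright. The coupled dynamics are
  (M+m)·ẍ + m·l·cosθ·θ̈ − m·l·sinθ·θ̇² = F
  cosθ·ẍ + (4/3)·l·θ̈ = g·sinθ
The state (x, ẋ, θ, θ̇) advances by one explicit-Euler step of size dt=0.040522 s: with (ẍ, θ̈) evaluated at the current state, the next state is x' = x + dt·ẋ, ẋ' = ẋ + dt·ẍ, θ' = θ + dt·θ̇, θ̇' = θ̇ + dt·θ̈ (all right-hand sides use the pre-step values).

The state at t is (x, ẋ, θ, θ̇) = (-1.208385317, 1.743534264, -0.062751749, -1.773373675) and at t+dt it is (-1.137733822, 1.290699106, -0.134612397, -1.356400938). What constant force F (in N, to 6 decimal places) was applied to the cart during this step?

F = -12.169915 N

ẍ = (ẋ'−ẋ)/dt = (1.290699106−1.743534264)/0.040522 = -11.175045
θ̈ = (θ̇'−θ̇)/dt = (-1.356400938−-1.773373675)/0.040522 = 10.290033
sinθ=-0.062711, cosθ=0.998032
F = (M+m)·ẍ + m·l·cosθ·θ̈ − m·l·sinθ·θ̇² = -13.503589 + 1.308545 − -0.025129 = -12.169915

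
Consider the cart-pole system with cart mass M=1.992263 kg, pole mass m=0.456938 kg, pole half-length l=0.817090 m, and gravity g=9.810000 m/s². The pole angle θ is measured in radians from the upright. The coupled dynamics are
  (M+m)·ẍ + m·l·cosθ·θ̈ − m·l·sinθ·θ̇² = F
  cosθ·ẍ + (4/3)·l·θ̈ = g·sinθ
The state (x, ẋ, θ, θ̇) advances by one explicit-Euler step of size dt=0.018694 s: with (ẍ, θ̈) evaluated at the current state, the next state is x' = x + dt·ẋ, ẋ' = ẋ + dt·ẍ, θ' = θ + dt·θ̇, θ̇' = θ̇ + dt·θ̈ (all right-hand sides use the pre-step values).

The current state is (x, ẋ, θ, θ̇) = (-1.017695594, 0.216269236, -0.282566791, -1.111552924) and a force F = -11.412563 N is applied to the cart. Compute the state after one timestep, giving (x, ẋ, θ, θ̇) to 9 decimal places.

(-1.013652657, 0.123015845, -0.303346161, -1.076285083)

sinθ=-0.278821564, cosθ=0.960342926
temp = (F + m·l·θ̇²·sinθ)/(M+m) = (-11.412563 + -0.128621574)/2.449201 = -4.712224344
θ̈ = (g·sinθ − cosθ·temp)/(l·(4/3 − m·cos²θ/(M+m))) = 1.886586105
ẍ = temp − m·l·θ̈·cosθ/(M+m) = -4.988412923
Euler: x'=-1.017695594+0.018694·0.216269236=-1.013652657, ẋ'=0.216269236+0.018694·-4.988412923=0.123015845
       θ'=-0.282566791+0.018694·-1.111552924=-0.303346161, θ̇'=-1.111552924+0.018694·1.886586105=-1.076285083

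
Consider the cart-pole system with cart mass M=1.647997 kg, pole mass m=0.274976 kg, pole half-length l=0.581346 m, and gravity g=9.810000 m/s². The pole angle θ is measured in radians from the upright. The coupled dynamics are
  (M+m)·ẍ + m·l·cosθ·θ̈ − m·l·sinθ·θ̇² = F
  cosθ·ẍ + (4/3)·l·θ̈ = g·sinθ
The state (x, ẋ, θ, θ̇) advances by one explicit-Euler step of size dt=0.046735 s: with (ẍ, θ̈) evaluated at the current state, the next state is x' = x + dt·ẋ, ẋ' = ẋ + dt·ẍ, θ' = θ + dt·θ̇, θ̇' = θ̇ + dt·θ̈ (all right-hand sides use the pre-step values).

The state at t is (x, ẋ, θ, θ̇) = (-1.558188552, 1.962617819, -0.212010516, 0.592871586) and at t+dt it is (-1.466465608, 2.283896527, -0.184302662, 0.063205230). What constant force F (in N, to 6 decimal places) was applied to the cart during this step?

ẍ = (ẋ'−ẋ)/dt = (2.283896527−1.962617819)/0.046735 = 6.874478
θ̈ = (θ̇'−θ̇)/dt = (0.063205230−0.592871586)/0.046735 = -11.333398
sinθ=-0.210426, cosθ=0.977610
F = (M+m)·ẍ + m·l·cosθ·θ̈ − m·l·sinθ·θ̇² = 13.219435 + -1.771149 − -0.011824 = 11.460109

F = 11.460109 N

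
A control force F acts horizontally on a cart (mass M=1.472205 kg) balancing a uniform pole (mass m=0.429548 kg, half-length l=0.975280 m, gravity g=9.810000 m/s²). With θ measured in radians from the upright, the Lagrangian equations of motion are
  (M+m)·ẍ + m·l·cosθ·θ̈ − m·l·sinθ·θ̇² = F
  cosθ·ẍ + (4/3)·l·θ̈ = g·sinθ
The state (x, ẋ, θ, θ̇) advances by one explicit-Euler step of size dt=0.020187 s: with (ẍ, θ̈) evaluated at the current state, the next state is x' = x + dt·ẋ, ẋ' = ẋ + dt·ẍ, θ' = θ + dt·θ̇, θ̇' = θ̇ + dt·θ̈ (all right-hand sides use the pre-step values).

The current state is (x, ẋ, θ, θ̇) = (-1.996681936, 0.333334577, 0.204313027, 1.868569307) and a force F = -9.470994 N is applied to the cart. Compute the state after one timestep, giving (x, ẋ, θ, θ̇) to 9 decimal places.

(-1.989952911, 0.209107790, 0.242033836, 1.993012842)

sinθ=0.202894523, cosθ=0.979200599
temp = (F + m·l·θ̇²·sinθ)/(M+m) = (-9.470994 + 0.296776676)/1.901753 = -4.824084581
θ̈ = (g·sinθ − cosθ·temp)/(l·(4/3 − m·cos²θ/(M+m))) = 6.164538292
ẍ = temp − m·l·θ̈·cosθ/(M+m) = -6.153801316
Euler: x'=-1.996681936+0.020187·0.333334577=-1.989952911, ẋ'=0.333334577+0.020187·-6.153801316=0.209107790
       θ'=0.204313027+0.020187·1.868569307=0.242033836, θ̇'=1.868569307+0.020187·6.164538292=1.993012842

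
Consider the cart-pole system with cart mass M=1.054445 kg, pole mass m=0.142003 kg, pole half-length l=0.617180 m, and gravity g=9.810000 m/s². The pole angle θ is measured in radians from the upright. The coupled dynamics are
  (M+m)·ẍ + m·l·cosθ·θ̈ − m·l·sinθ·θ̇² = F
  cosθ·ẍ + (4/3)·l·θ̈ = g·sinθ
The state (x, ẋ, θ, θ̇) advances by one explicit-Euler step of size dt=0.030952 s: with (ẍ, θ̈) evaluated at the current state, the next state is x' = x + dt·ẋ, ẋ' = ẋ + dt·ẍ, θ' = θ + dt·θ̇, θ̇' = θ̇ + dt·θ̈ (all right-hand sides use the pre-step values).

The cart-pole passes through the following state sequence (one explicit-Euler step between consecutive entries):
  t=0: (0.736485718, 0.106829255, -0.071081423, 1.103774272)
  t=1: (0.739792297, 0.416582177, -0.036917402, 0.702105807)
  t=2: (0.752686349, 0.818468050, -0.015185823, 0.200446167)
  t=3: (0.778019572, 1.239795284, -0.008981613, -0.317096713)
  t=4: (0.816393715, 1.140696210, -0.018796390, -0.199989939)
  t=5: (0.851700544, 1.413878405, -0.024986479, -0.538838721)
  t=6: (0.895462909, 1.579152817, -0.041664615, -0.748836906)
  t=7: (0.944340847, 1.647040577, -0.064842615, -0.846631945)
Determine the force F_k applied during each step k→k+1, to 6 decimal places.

step 0→1:
  ẍ = (ẋ'−ẋ)/dt = (0.416582177−0.106829255)/0.030952 = 10.007525
  θ̈ = (θ̇'−θ̇)/dt = (0.702105807−1.103774272)/0.030952 = -12.977141
  sinθ=-0.071022, cosθ=0.997475
  F = (M+m)·ẍ + m·l·cosθ·θ̈ − m·l·sinθ·θ̇² = 11.973484 + -1.134463 − -0.007583 = 10.846604
step 1→2:
  ẍ = (ẋ'−ẋ)/dt = (0.818468050−0.416582177)/0.030952 = 12.984165
  θ̈ = (θ̇'−θ̇)/dt = (0.200446167−0.702105807)/0.030952 = -16.207665
  sinθ=-0.036909, cosθ=0.999319
  F = (M+m)·ẍ + m·l·cosθ·θ̈ − m·l·sinθ·θ̇² = 15.534878 + -1.419495 − -0.001595 = 14.116978
step 2→3:
  ẍ = (ẋ'−ẋ)/dt = (1.239795284−0.818468050)/0.030952 = 13.612278
  θ̈ = (θ̇'−θ̇)/dt = (-0.317096713−0.200446167)/0.030952 = -16.720822
  sinθ=-0.015185, cosθ=0.999885
  F = (M+m)·ẍ + m·l·cosθ·θ̈ − m·l·sinθ·θ̇² = 16.286383 + -1.465267 − -0.000053 = 14.821169
step 3→4:
  ẍ = (ẋ'−ẋ)/dt = (1.140696210−1.239795284)/0.030952 = -3.201702
  θ̈ = (θ̇'−θ̇)/dt = (-0.199989939−-0.317096713)/0.030952 = 3.783496
  sinθ=-0.008981, cosθ=0.999960
  F = (M+m)·ẍ + m·l·cosθ·θ̈ − m·l·sinθ·θ̇² = -3.830670 + 0.331578 − -0.000079 = -3.499013
step 4→5:
  ẍ = (ẋ'−ẋ)/dt = (1.413878405−1.140696210)/0.030952 = 8.825995
  θ̈ = (θ̇'−θ̇)/dt = (-0.538838721−-0.199989939)/0.030952 = -10.947557
  sinθ=-0.018795, cosθ=0.999823
  F = (M+m)·ẍ + m·l·cosθ·θ̈ − m·l·sinθ·θ̇² = 10.559844 + -0.959290 − -0.000066 = 9.600620
step 5→6:
  ẍ = (ẋ'−ẋ)/dt = (1.579152817−1.413878405)/0.030952 = 5.339701
  θ̈ = (θ̇'−θ̇)/dt = (-0.748836906−-0.538838721)/0.030952 = -6.784640
  sinθ=-0.024984, cosθ=0.999688
  F = (M+m)·ẍ + m·l·cosθ·θ̈ − m·l·sinθ·θ̇² = 6.388674 + -0.594430 − -0.000636 = 5.794880
step 6→7:
  ẍ = (ẋ'−ẋ)/dt = (1.647040577−1.579152817)/0.030952 = 2.193324
  θ̈ = (θ̇'−θ̇)/dt = (-0.846631945−-0.748836906)/0.030952 = -3.159571
  sinθ=-0.041653, cosθ=0.999132
  F = (M+m)·ẍ + m·l·cosθ·θ̈ − m·l·sinθ·θ̇² = 2.624198 + -0.276669 − -0.002047 = 2.349576

F_0 = 10.846604 N
F_1 = 14.116978 N
F_2 = 14.821169 N
F_3 = -3.499013 N
F_4 = 9.600620 N
F_5 = 5.794880 N
F_6 = 2.349576 N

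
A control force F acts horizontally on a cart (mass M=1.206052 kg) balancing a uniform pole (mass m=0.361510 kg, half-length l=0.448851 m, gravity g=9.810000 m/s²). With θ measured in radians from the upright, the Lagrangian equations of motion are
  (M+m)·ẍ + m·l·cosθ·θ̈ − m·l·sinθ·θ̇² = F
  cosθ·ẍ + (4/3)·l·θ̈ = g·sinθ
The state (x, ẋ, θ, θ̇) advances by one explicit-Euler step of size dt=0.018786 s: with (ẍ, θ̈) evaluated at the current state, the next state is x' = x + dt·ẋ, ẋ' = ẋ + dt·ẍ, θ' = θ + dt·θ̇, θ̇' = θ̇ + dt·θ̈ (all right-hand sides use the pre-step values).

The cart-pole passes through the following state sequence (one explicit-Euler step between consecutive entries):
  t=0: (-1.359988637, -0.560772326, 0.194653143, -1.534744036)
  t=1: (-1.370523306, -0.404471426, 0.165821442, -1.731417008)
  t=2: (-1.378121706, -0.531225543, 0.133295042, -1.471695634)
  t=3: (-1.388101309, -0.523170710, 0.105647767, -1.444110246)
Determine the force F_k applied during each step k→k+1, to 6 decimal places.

F_0 = 11.301621 N
F_1 = -8.444476 N
F_2 = 0.861568 N

step 0→1:
  ẍ = (ẋ'−ẋ)/dt = (-0.404471426−-0.560772326)/0.018786 = 8.320073
  θ̈ = (θ̇'−θ̇)/dt = (-1.731417008−-1.534744036)/0.018786 = -10.469124
  sinθ=0.193426, cosθ=0.981115
  F = (M+m)·ẍ + m·l·cosθ·θ̈ − m·l·sinθ·θ̇² = 13.042231 + -1.666682 − 0.073928 = 11.301621
step 1→2:
  ẍ = (ẋ'−ẋ)/dt = (-0.531225543−-0.404471426)/0.018786 = -6.747265
  θ̈ = (θ̇'−θ̇)/dt = (-1.471695634−-1.731417008)/0.018786 = 13.825262
  sinθ=0.165063, cosθ=0.986283
  F = (M+m)·ẍ + m·l·cosθ·θ̈ − m·l·sinθ·θ̇² = -10.576756 + 2.212572 − 0.080292 = -8.444476
step 2→3:
  ẍ = (ẋ'−ẋ)/dt = (-0.523170710−-0.531225543)/0.018786 = 0.428768
  θ̈ = (θ̇'−θ̇)/dt = (-1.444110246−-1.471695634)/0.018786 = 1.468401
  sinθ=0.132901, cosθ=0.991129
  F = (M+m)·ẍ + m·l·cosθ·θ̈ − m·l·sinθ·θ̇² = 0.672120 + 0.236155 − 0.046707 = 0.861568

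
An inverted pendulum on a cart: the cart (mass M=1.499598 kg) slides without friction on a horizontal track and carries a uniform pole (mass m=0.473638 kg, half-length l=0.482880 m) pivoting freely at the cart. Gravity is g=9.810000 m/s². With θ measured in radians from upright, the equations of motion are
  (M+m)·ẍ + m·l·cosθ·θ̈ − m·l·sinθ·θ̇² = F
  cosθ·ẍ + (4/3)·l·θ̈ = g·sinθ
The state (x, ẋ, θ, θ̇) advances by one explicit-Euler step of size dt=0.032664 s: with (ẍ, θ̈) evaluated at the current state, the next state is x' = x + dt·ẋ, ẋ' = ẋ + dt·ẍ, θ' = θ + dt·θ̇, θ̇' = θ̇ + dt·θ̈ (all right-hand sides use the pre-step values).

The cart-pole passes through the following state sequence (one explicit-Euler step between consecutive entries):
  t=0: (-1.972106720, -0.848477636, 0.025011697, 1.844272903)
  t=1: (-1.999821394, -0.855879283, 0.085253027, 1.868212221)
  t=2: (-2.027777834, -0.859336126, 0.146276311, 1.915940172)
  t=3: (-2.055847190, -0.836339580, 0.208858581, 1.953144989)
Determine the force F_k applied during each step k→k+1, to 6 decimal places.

F_0 = -0.299021 N
F_1 = 0.056174 N
F_2 = 1.524577 N

step 0→1:
  ẍ = (ẋ'−ẋ)/dt = (-0.855879283−-0.848477636)/0.032664 = -0.226600
  θ̈ = (θ̇'−θ̇)/dt = (1.868212221−1.844272903)/0.032664 = 0.732896
  sinθ=0.025009, cosθ=0.999687
  F = (M+m)·ẍ + m·l·cosθ·θ̈ − m·l·sinθ·θ̇² = -0.447134 + 0.167568 − 0.019455 = -0.299021
step 1→2:
  ẍ = (ẋ'−ẋ)/dt = (-0.859336126−-0.855879283)/0.032664 = -0.105830
  θ̈ = (θ̇'−θ̇)/dt = (1.915940172−1.868212221)/0.032664 = 1.461179
  sinθ=0.085150, cosθ=0.996368
  F = (M+m)·ẍ + m·l·cosθ·θ̈ − m·l·sinθ·θ̇² = -0.208828 + 0.332973 − 0.067971 = 0.056174
step 2→3:
  ẍ = (ẋ'−ẋ)/dt = (-0.836339580−-0.859336126)/0.032664 = 0.704033
  θ̈ = (θ̇'−θ̇)/dt = (1.953144989−1.915940172)/0.032664 = 1.139016
  sinθ=0.145755, cosθ=0.989321
  F = (M+m)·ẍ + m·l·cosθ·θ̈ − m·l·sinθ·θ̇² = 1.389224 + 0.257723 − 0.122370 = 1.524577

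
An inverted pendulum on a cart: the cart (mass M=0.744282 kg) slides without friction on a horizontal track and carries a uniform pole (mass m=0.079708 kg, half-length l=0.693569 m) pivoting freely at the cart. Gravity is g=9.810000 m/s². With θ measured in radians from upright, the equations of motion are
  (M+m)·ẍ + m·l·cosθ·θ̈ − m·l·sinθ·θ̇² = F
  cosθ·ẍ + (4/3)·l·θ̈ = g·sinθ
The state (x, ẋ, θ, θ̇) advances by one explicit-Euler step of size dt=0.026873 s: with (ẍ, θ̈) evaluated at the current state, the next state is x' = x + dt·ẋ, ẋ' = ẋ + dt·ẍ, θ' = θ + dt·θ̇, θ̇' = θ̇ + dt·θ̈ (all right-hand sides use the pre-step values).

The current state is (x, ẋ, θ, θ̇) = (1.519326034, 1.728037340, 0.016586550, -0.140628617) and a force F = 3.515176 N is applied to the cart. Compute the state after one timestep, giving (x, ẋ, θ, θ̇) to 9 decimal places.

sinθ=0.016585789, cosθ=0.999862446
temp = (F + m·l·θ̇²·sinθ)/(M+m) = (3.515176 + 0.000018133)/0.823990 = 4.266064070
θ̈ = (g·sinθ − cosθ·temp)/(l·(4/3 − m·cos²θ/(M+m))) = -4.783538556
ẍ = temp − m·l·θ̈·cosθ/(M+m) = 4.586956285
Euler: x'=1.519326034+0.026873·1.728037340=1.565763581, ẋ'=1.728037340+0.026873·4.586956285=1.851302616
       θ'=0.016586550+0.026873·-0.140628617=0.012807437, θ̇'=-0.140628617+0.026873·-4.783538556=-0.269176649

(1.565763581, 1.851302616, 0.012807437, -0.269176649)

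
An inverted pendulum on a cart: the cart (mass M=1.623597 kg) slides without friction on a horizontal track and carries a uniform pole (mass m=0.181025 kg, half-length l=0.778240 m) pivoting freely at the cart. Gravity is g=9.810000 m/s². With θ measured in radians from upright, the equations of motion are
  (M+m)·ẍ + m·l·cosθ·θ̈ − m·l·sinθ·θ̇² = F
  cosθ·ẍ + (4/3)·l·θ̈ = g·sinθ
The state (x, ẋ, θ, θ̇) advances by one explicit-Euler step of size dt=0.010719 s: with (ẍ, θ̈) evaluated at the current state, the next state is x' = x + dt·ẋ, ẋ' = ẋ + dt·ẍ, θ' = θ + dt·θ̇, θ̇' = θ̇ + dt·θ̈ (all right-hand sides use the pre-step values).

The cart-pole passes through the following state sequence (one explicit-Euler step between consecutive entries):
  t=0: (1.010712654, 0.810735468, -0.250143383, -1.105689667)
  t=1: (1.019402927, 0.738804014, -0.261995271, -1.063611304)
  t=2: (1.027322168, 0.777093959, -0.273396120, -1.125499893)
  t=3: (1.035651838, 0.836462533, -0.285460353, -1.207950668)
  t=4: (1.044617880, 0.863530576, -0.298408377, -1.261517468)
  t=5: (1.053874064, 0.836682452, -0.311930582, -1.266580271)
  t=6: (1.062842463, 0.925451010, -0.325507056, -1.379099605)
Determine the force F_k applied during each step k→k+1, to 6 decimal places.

F_0 = -11.531723 N
F_1 = 5.702021 N
F_2 = 8.999907 N
F_3 = 3.939447 N
F_4 = -4.517763 N
F_5 = 13.606708 N

step 0→1:
  ẍ = (ẋ'−ẋ)/dt = (0.738804014−0.810735468)/0.010719 = -6.710650
  θ̈ = (θ̇'−θ̇)/dt = (-1.063611304−-1.105689667)/0.010719 = 3.925587
  sinθ=-0.247543, cosθ=0.968877
  F = (M+m)·ẍ + m·l·cosθ·θ̈ − m·l·sinθ·θ̇² = -12.110186 + 0.535828 − -0.042635 = -11.531723
step 1→2:
  ẍ = (ẋ'−ẋ)/dt = (0.777093959−0.738804014)/0.010719 = 3.572157
  θ̈ = (θ̇'−θ̇)/dt = (-1.125499893−-1.063611304)/0.010719 = -5.773728
  sinθ=-0.259008, cosθ=0.965875
  F = (M+m)·ẍ + m·l·cosθ·θ̈ − m·l·sinθ·θ̇² = 6.446392 + -0.785651 − -0.041279 = 5.702021
step 2→3:
  ẍ = (ẋ'−ẋ)/dt = (0.836462533−0.777093959)/0.010719 = 5.538630
  θ̈ = (θ̇'−θ̇)/dt = (-1.207950668−-1.125499893)/0.010719 = -7.692021
  sinθ=-0.270003, cosθ=0.962859
  F = (M+m)·ẍ + m·l·cosθ·θ̈ − m·l·sinθ·θ̇² = 9.995133 + -1.043411 − -0.048185 = 8.999907
step 3→4:
  ẍ = (ẋ'−ẋ)/dt = (0.863530576−0.836462533)/0.010719 = 2.525240
  θ̈ = (θ̇'−θ̇)/dt = (-1.261517468−-1.207950668)/0.010719 = -4.997369
  sinθ=-0.281599, cosθ=0.959532
  F = (M+m)·ẍ + m·l·cosθ·θ̈ − m·l·sinθ·θ̇² = 4.557103 + -0.675543 − -0.057887 = 3.939447
step 4→5:
  ẍ = (ẋ'−ẋ)/dt = (0.836682452−0.863530576)/0.010719 = -2.504723
  θ̈ = (θ̇'−θ̇)/dt = (-1.266580271−-1.261517468)/0.010719 = -0.472320
  sinθ=-0.293999, cosθ=0.955806
  F = (M+m)·ẍ + m·l·cosθ·θ̈ − m·l·sinθ·θ̇² = -4.520078 + -0.063600 − -0.065915 = -4.517763
step 5→6:
  ẍ = (ẋ'−ẋ)/dt = (0.925451010−0.836682452)/0.010719 = 8.281422
  θ̈ = (θ̇'−θ̇)/dt = (-1.379099605−-1.266580271)/0.010719 = -10.497186
  sinθ=-0.306897, cosθ=0.951743
  F = (M+m)·ẍ + m·l·cosθ·θ̈ − m·l·sinθ·θ̇² = 14.944836 + -1.407488 − -0.069360 = 13.606708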